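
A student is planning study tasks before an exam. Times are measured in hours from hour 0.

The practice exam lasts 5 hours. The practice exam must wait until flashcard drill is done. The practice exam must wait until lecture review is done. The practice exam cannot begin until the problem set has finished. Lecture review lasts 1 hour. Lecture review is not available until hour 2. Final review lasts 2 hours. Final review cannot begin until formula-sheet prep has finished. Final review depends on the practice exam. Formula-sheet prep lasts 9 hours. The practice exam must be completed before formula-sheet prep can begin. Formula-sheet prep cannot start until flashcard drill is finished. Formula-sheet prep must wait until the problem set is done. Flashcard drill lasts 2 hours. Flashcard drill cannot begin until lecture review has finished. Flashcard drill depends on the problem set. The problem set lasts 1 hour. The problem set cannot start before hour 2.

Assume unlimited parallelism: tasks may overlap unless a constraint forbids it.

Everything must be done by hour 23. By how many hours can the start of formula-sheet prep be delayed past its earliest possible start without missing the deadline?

The problem set cannot begin until its own release at hour 2. It runs from hour 2 to 2 + 1 = hour 3.
After its own release at hour 2, lecture review can start at hour 2 and finishes at hour 3.
Flashcard drill cannot start until lecture review (finishes hour 3); the problem set (finishes hour 3). The controlling bound is hour 3, so flashcard drill finishes at 3 + 2 = hour 5.
The practice exam has to wait for flashcard drill (finishes hour 5); lecture review (finishes hour 3); the problem set (finishes hour 3). The latest of these is hour 5, so the practice exam runs hour 5 to 5 + 5 = hour 10.
For formula-sheet prep: the practice exam (finishes hour 10); flashcard drill (finishes hour 5); the problem set (finishes hour 3). Taking the maximum gives a start of hour 10, and it finishes at 10 + 9 = hour 19.

Working backward from the deadline:
Final review must finish by hour 23; it takes 2 hours, so it must start by 23 − 2 = hour 21.
Formula-sheet prep feeds into final review (must start by hour 21); so formula-sheet prep must finish by hour 21 and therefore start by hour 12.
So formula-sheet prep can start as early as hour 10 and as late as hour 12, giving 12 − 10 = 2 hours of slack.

2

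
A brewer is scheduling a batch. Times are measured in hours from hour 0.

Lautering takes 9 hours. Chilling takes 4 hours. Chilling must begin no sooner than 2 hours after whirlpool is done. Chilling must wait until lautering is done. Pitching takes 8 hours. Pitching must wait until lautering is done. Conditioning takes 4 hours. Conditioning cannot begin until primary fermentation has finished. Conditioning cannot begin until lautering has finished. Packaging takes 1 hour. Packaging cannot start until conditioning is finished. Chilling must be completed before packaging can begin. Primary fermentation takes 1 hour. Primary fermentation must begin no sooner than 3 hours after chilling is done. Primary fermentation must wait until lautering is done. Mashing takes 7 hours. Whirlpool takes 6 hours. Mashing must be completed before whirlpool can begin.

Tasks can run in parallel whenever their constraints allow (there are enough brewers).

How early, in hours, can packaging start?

Lautering can start immediately at hour 0; it finishes at hour 9.
Mashing has no prerequisites, so it starts at hour 0 and finishes at hour 7.
After mashing (finishes hour 7), whirlpool can start at hour 7 and finishes at hour 13.
Chilling has to wait for whirlpool (finishes hour 13, plus 2-hour gap → hour 15); lautering (finishes hour 9). The latest of these is hour 15, so chilling runs hour 15 to 15 + 4 = hour 19.
For primary fermentation: chilling (finishes hour 19, plus 3-hour gap → hour 22); lautering (finishes hour 9). Taking the maximum gives a start of hour 22, and it finishes at 22 + 1 = hour 23.
Conditioning needs all of primary fermentation (finishes hour 23); lautering (finishes hour 9). That puts its earliest start at hour 23; it finishes at 23 + 4 = hour 27.
Packaging waits on conditioning (finishes hour 27); chilling (finishes hour 19). The latest of these is hour 27, which is the earliest packaging can start.

27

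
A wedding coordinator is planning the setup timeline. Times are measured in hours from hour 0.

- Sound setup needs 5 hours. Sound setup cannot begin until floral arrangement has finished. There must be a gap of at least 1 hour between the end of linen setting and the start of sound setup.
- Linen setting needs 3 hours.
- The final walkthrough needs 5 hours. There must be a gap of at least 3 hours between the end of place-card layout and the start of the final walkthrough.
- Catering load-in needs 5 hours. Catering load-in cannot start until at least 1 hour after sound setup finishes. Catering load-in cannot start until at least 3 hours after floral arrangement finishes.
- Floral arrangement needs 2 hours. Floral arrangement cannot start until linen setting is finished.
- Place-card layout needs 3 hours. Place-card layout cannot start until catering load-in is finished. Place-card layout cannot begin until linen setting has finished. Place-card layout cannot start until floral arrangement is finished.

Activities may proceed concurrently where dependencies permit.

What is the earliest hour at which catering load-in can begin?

Linen setting has no prerequisites, so it starts at hour 0 and finishes at hour 3.
After linen setting (finishes hour 3), floral arrangement can start at hour 3 and finishes at hour 5.
Sound setup needs all of floral arrangement (finishes hour 5); linen setting (finishes hour 3, plus 1-hour gap → hour 4). That puts its earliest start at hour 5; it finishes at 5 + 5 = hour 10.
Catering load-in waits on sound setup (finishes hour 10, plus 1-hour gap → hour 11); floral arrangement (finishes hour 5, plus 3-hour gap → hour 8). The latest of these is hour 11, which is the earliest catering load-in can start.

11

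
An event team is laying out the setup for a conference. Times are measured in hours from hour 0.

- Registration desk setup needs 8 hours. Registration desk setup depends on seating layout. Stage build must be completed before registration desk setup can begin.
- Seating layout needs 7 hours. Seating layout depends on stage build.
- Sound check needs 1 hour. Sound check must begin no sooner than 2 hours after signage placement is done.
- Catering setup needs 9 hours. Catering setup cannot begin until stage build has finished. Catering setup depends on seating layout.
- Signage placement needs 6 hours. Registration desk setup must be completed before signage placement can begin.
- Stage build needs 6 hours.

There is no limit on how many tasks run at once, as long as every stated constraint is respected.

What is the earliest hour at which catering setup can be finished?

22

Nothing blocks stage build, so it runs from hour 0 to hour 6.
After stage build (finishes hour 6), seating layout can start at hour 6 and finishes at hour 13.
Catering setup needs all of stage build (finishes hour 6); seating layout (finishes hour 13). That puts its earliest start at hour 13; it finishes at 13 + 9 = hour 22.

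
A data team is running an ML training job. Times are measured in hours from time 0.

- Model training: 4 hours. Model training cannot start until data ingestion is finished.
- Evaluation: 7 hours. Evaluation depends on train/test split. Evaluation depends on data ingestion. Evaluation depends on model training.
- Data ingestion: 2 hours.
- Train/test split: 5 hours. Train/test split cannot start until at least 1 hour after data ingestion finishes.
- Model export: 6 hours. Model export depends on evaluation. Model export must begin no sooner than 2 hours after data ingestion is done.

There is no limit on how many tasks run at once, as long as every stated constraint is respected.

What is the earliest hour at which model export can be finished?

21

Data ingestion has no prerequisites, so it starts at hour 0 and finishes at hour 2.
Model training waits on data ingestion (finishes hour 2), so it starts at hour 2 and finishes at 2 + 4 = hour 6.
After data ingestion (finishes hour 2, plus 1-hour gap → hour 3), train/test split can start at hour 3 and finishes at hour 8.
Evaluation has to wait for train/test split (finishes hour 8); data ingestion (finishes hour 2); model training (finishes hour 6). The latest of these is hour 8, so evaluation runs hour 8 to 8 + 7 = hour 15.
Model export has to wait for evaluation (finishes hour 15); data ingestion (finishes hour 2, plus 2-hour gap → hour 4). The latest of these is hour 15, so model export runs hour 15 to 15 + 6 = hour 21.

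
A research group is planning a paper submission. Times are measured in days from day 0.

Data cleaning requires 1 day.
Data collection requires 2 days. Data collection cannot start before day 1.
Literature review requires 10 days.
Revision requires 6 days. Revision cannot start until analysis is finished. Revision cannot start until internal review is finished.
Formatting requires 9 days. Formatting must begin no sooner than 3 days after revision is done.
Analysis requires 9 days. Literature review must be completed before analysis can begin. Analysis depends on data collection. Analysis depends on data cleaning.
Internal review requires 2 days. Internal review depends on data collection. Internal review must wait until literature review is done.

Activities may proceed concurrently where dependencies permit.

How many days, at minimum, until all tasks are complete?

37

Data cleaning can start immediately at day 0; it finishes at day 1.
Data collection waits on its own release at day 1, so it starts at day 1 and finishes at 1 + 2 = day 3.
Nothing blocks literature review, so it runs from day 0 to day 10.
Internal review needs all of data collection (finishes day 3); literature review (finishes day 10). That puts its earliest start at day 10; it finishes at 10 + 2 = day 12.
Analysis has to wait for literature review (finishes day 10); data collection (finishes day 3); data cleaning (finishes day 1). The latest of these is day 10, so analysis runs day 10 to 10 + 9 = day 19.
Revision cannot start until analysis (finishes day 19); internal review (finishes day 12). The controlling bound is day 19, so revision finishes at 19 + 6 = day 25.
Formatting cannot begin until revision (finishes day 25, plus 3-day gap → day 28). It runs from day 28 to 28 + 9 = day 37.
All tasks are finished once the last one completes. Finish times: Literature review at 10, Data collection at 3, Data cleaning at 1, Analysis at 19, Internal review at 12, Revision at 25, Formatting at 37. The latest is day 37.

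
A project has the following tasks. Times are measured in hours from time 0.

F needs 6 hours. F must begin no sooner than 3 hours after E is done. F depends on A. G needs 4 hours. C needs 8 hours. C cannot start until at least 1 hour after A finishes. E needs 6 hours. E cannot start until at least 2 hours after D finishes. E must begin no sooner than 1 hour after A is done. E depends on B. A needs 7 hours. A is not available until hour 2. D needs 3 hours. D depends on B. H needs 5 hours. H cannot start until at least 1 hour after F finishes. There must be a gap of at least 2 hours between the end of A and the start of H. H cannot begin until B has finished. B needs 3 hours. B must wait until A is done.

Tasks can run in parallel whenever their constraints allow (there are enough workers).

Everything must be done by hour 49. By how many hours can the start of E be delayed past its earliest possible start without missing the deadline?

11

A cannot begin until its own release at hour 2. It runs from hour 2 to 2 + 7 = hour 9.
B waits on A (finishes hour 9), so it starts at hour 9 and finishes at 9 + 3 = hour 12.
D waits on B (finishes hour 12), so it starts at hour 12 and finishes at 12 + 3 = hour 15.
E needs all of D (finishes hour 15, plus 2-hour gap → hour 17); A (finishes hour 9, plus 1-hour gap → hour 10); B (finishes hour 12). That puts its earliest start at hour 17; it finishes at 17 + 6 = hour 23.

Working backward from the deadline:
To finish by hour 49, H (duration 5) must start no later than hour 44.
F has to be done before H (must start by hour 44, minus 1-hour gap → hour 43). That means finishing by hour 43, i.e. starting by 43 − 6 = hour 37.
E feeds into F (must start by hour 37, minus 3-hour gap → hour 34); so E must finish by hour 34 and therefore start by hour 28.
So E can start as early as hour 17 and as late as hour 28, giving 28 − 17 = 11 hours of slack.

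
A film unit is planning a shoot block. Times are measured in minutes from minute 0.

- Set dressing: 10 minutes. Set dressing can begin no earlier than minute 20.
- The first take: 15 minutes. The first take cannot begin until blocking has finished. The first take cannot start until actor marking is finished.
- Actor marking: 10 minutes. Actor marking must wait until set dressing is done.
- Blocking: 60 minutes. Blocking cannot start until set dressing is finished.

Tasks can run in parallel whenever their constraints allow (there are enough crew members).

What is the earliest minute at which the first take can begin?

Set dressing cannot begin until its own release at minute 20. It runs from minute 20 to 20 + 10 = minute 30.
Actor marking waits on set dressing (finishes minute 30), so it starts at minute 30 and finishes at 30 + 10 = minute 40.
After set dressing (finishes minute 30), blocking can start at minute 30 and finishes at minute 90.
The first take waits on blocking (finishes minute 90); actor marking (finishes minute 40). The latest of these is minute 90, which is the earliest the first take can start.

90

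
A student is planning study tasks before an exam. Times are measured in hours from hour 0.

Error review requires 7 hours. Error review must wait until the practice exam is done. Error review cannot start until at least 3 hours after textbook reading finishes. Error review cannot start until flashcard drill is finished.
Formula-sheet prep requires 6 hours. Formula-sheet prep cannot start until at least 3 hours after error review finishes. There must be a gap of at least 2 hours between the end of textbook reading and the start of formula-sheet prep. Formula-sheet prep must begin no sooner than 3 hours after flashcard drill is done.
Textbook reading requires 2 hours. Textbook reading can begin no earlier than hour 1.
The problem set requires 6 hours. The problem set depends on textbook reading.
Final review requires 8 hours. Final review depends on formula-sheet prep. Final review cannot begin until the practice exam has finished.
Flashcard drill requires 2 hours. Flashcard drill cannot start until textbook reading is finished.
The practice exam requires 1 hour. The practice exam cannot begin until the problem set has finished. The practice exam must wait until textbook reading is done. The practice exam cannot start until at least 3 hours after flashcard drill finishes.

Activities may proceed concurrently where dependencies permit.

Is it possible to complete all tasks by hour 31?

No

Textbook reading cannot begin until its own release at hour 1. It runs from hour 1 to 1 + 2 = hour 3.
Flashcard drill waits on textbook reading (finishes hour 3), so it starts at hour 3 and finishes at 3 + 2 = hour 5.
The problem set cannot begin until textbook reading (finishes hour 3). It runs from hour 3 to 3 + 6 = hour 9.
The practice exam needs all of the problem set (finishes hour 9); textbook reading (finishes hour 3); flashcard drill (finishes hour 5, plus 3-hour gap → hour 8). That puts its earliest start at hour 9; it finishes at 9 + 1 = hour 10.
Error review needs all of the practice exam (finishes hour 10); textbook reading (finishes hour 3, plus 3-hour gap → hour 6); flashcard drill (finishes hour 5). That puts its earliest start at hour 10; it finishes at 10 + 7 = hour 17.
Formula-sheet prep has to wait for error review (finishes hour 17, plus 3-hour gap → hour 20); textbook reading (finishes hour 3, plus 2-hour gap → hour 5); flashcard drill (finishes hour 5, plus 3-hour gap → hour 8). The latest of these is hour 20, so formula-sheet prep runs hour 20 to 20 + 6 = hour 26.
For final review: formula-sheet prep (finishes hour 26); the practice exam (finishes hour 10). Taking the maximum gives a start of hour 26, and it finishes at 26 + 8 = hour 34.
The earliest everything can be done is hour 34, which is after the deadline of 31, so it is not possible.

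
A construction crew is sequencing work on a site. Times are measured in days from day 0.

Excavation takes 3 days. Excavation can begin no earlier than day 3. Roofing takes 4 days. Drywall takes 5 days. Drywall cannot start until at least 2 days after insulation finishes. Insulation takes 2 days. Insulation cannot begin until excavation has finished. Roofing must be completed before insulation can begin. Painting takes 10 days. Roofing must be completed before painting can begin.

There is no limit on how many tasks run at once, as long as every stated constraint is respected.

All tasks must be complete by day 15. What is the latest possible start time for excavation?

To finish by day 15, drywall (duration 5) must start no later than day 10.
Since drywall (must start by day 10, minus 2-day gap → day 8) depends on it, insulation must finish by day 8. Backing off its 2-day duration gives a latest start of day 6.
Since insulation (must start by day 6) depends on it, excavation must finish by day 6. Backing off its 3-day duration gives a latest start of day 3.

3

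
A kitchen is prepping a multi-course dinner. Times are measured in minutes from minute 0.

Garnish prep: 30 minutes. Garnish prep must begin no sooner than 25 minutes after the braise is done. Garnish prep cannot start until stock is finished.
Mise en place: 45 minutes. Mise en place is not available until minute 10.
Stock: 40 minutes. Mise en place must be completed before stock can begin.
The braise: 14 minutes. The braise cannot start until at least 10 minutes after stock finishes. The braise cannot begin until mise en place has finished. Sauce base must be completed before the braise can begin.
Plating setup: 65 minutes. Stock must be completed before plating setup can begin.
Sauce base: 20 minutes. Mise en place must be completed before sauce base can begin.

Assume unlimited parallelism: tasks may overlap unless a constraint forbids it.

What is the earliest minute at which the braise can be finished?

119

Mise en place waits on its own release at minute 10, so it starts at minute 10 and finishes at 10 + 45 = minute 55.
Sauce base cannot begin until mise en place (finishes minute 55). It runs from minute 55 to 55 + 20 = minute 75.
After mise en place (finishes minute 55), stock can start at minute 55 and finishes at minute 95.
The braise has to wait for stock (finishes minute 95, plus 10-minute gap → minute 105); mise en place (finishes minute 55); sauce base (finishes minute 75). The latest of these is minute 105, so the braise runs minute 105 to 105 + 14 = minute 119.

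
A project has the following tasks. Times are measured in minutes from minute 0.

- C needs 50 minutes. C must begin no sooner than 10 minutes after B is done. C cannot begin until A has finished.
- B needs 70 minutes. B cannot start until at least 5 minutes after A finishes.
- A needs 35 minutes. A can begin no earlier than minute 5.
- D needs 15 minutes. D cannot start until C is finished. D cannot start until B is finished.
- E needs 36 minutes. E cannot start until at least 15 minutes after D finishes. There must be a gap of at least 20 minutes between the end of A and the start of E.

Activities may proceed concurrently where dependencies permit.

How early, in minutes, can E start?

A cannot begin until its own release at minute 5. It runs from minute 5 to 5 + 35 = minute 40.
B cannot begin until A (finishes minute 40, plus 5-minute gap → minute 45). It runs from minute 45 to 45 + 70 = minute 115.
C has to wait for B (finishes minute 115, plus 10-minute gap → minute 125); A (finishes minute 40). The latest of these is minute 125, so C runs minute 125 to 125 + 50 = minute 175.
D cannot start until C (finishes minute 175); B (finishes minute 115). The controlling bound is minute 175, so D finishes at 175 + 15 = minute 190.
E waits on D (finishes minute 190, plus 15-minute gap → minute 205); A (finishes minute 40, plus 20-minute gap → minute 60). The latest of these is minute 205, which is the earliest E can start.

205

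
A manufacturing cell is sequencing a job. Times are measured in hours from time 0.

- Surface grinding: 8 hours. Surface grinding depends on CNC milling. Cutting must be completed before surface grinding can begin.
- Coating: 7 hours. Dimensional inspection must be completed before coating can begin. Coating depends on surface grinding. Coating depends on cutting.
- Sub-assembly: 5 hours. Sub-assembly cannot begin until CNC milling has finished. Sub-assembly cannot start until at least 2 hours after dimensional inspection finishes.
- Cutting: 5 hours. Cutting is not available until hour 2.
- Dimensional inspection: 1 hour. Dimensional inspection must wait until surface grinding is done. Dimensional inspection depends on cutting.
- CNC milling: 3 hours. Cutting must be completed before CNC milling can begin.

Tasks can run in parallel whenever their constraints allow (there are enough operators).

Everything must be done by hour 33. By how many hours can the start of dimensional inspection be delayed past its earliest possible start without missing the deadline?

Cutting waits on its own release at hour 2, so it starts at hour 2 and finishes at 2 + 5 = hour 7.
CNC milling cannot begin until cutting (finishes hour 7). It runs from hour 7 to 7 + 3 = hour 10.
Surface grinding needs all of CNC milling (finishes hour 10); cutting (finishes hour 7). That puts its earliest start at hour 10; it finishes at 10 + 8 = hour 18.
Dimensional inspection needs all of surface grinding (finishes hour 18); cutting (finishes hour 7). That puts its earliest start at hour 18; it finishes at 18 + 1 = hour 19.

Working backward from the deadline:
Coating must finish by hour 33; it takes 7 hours, so it must start by 33 − 7 = hour 26.
To finish by hour 33, sub-assembly (duration 5) must start no later than hour 28.
Dimensional inspection must finish in time for coating (must start by hour 26); sub-assembly (must start by hour 28, minus 2-hour gap → hour 26). The tightest is hour 26, so dimensional inspection must start by 26 − 1 = hour 25.
So dimensional inspection can start as early as hour 18 and as late as hour 25, giving 25 − 18 = 7 hours of slack.

7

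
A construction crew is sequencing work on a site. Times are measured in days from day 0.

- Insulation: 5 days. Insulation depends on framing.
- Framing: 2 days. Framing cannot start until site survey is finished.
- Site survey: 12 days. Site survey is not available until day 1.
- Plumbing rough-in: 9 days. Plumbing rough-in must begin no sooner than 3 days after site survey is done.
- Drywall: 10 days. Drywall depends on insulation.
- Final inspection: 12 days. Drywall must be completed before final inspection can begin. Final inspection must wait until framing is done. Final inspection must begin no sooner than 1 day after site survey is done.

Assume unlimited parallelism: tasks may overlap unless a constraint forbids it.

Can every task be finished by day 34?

Site survey waits on its own release at day 1, so it starts at day 1 and finishes at 1 + 12 = day 13.
Plumbing rough-in waits on site survey (finishes day 13, plus 3-day gap → day 16), so it starts at day 16 and finishes at 16 + 9 = day 25.
Framing cannot begin until site survey (finishes day 13). It runs from day 13 to 13 + 2 = day 15.
After framing (finishes day 15), insulation can start at day 15 and finishes at day 20.
Drywall cannot begin until insulation (finishes day 20). It runs from day 20 to 20 + 10 = day 30.
Final inspection has to wait for drywall (finishes day 30); framing (finishes day 15); site survey (finishes day 13, plus 1-day gap → day 14). The latest of these is day 30, so final inspection runs day 30 to 30 + 12 = day 42.
The earliest everything can be done is day 42, which is after the deadline of 34, so it is not possible.

No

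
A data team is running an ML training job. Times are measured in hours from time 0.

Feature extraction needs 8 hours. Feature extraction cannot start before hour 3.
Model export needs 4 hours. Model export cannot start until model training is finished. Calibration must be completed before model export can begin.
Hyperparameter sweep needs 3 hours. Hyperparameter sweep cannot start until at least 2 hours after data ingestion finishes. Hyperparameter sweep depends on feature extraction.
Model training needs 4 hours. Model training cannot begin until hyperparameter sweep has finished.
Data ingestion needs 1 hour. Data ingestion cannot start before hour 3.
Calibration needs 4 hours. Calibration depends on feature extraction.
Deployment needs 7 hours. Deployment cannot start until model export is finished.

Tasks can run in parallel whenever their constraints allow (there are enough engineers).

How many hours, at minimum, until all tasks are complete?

29

Feature extraction waits on its own release at hour 3, so it starts at hour 3 and finishes at 3 + 8 = hour 11.
Calibration cannot begin until feature extraction (finishes hour 11). It runs from hour 11 to 11 + 4 = hour 15.
Data ingestion waits on its own release at hour 3, so it starts at hour 3 and finishes at 3 + 1 = hour 4.
Hyperparameter sweep has to wait for data ingestion (finishes hour 4, plus 2-hour gap → hour 6); feature extraction (finishes hour 11). The latest of these is hour 11, so hyperparameter sweep runs hour 11 to 11 + 3 = hour 14.
Model training waits on hyperparameter sweep (finishes hour 14), so it starts at hour 14 and finishes at 14 + 4 = hour 18.
Model export cannot start until model training (finishes hour 18); calibration (finishes hour 15). The controlling bound is hour 18, so model export finishes at 18 + 4 = hour 22.
Deployment cannot begin until model export (finishes hour 22). It runs from hour 22 to 22 + 7 = hour 29.
All tasks are finished once the last one completes. Finish times: Data ingestion at 4, Feature extraction at 11, Hyperparameter sweep at 14, Model training at 18, Calibration at 15, Model export at 22, Deployment at 29. The latest is hour 29.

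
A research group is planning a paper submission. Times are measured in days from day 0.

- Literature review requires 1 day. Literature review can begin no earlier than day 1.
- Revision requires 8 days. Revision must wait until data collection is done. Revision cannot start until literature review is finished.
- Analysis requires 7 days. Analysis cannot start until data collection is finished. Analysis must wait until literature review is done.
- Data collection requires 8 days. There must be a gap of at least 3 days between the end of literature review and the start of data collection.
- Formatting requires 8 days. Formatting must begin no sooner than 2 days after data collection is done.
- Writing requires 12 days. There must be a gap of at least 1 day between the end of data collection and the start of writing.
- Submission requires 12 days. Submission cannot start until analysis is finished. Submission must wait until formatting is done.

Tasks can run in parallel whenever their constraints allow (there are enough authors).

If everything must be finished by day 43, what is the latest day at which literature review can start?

Submission has no dependents, so it just needs to finish by day 43. Starting by 43 − 12 = day 31 achieves that.
Since submission (must start by day 31) depends on it, analysis must finish by day 31. Backing off its 7-day duration gives a latest start of day 24.
To finish by day 43, writing (duration 12) must start no later than day 31.
Revision has no dependents, so it just needs to finish by day 43. Starting by 43 − 8 = day 35 achieves that.
Formatting must finish before submission (must start by day 31). With an 8-day duration, formatting must start by 31 − 8 = day 23.
Data collection feeds analysis (must start by day 24); writing (must start by day 31, minus 1-day gap → day 30); revision (must start by day 35); formatting (must start by day 23, minus 2-day gap → day 21). Taking the minimum, data collection must finish by day 21 and start by 21 − 8 = day 13.
Literature review has several dependents: data collection (must start by day 13, minus 3-day gap → day 10); analysis (must start by day 24); revision (must start by day 35). The earliest of those limits is day 10, so literature review must start by 10 − 1 = day 9.

9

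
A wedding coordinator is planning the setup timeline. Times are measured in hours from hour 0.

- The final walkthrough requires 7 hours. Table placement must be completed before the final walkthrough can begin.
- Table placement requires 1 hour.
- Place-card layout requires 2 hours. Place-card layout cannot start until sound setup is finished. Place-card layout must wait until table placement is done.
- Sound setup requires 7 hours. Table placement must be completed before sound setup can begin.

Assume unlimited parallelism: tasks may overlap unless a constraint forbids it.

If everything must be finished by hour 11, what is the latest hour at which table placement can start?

Place-card layout has no dependents, so it just needs to finish by hour 11. Starting by 11 − 2 = hour 9 achieves that.
Since place-card layout (must start by hour 9) depends on it, sound setup must finish by hour 9. Backing off its 7-hour duration gives a latest start of hour 2.
The final walkthrough must finish by hour 11; it takes 7 hours, so it must start by 11 − 7 = hour 4.
Table placement has several dependents: sound setup (must start by hour 2); place-card layout (must start by hour 9); the final walkthrough (must start by hour 4). The earliest of those limits is hour 2, so table placement must start by 2 − 1 = hour 1.

1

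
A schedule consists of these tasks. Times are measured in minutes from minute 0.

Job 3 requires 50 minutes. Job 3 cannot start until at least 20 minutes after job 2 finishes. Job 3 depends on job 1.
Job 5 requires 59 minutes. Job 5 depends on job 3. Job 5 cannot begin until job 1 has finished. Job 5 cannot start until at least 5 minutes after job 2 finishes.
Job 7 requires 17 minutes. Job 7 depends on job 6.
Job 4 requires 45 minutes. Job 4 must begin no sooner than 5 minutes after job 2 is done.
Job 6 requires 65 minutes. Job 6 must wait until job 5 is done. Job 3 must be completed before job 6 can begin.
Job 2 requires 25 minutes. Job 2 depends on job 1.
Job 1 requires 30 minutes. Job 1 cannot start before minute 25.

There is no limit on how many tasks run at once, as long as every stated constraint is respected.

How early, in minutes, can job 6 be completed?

Job 1 cannot begin until its own release at minute 25. It runs from minute 25 to 25 + 30 = minute 55.
After job 1 (finishes minute 55), job 2 can start at minute 55 and finishes at minute 80.
Job 3 needs all of job 2 (finishes minute 80, plus 20-minute gap → minute 100); job 1 (finishes minute 55). That puts its earliest start at minute 100; it finishes at 100 + 50 = minute 150.
Job 5 cannot start until job 3 (finishes minute 150); job 1 (finishes minute 55); job 2 (finishes minute 80, plus 5-minute gap → minute 85). The controlling bound is minute 150, so job 5 finishes at 150 + 59 = minute 209.
Job 6 needs all of job 5 (finishes minute 209); job 3 (finishes minute 150). That puts its earliest start at minute 209; it finishes at 209 + 65 = minute 274.

274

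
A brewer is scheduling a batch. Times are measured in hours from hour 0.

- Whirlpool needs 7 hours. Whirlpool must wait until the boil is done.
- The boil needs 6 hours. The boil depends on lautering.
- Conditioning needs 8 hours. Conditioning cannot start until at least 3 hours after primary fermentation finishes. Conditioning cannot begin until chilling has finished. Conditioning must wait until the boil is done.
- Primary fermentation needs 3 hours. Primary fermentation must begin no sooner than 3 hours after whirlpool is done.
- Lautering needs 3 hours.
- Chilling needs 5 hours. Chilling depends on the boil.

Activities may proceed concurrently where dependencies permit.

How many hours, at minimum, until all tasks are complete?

33

Nothing blocks lautering, so it runs from hour 0 to hour 3.
The boil waits on lautering (finishes hour 3), so it starts at hour 3 and finishes at 3 + 6 = hour 9.
After the boil (finishes hour 9), chilling can start at hour 9 and finishes at hour 14.
Whirlpool waits on the boil (finishes hour 9), so it starts at hour 9 and finishes at 9 + 7 = hour 16.
Primary fermentation cannot begin until whirlpool (finishes hour 16, plus 3-hour gap → hour 19). It runs from hour 19 to 19 + 3 = hour 22.
For conditioning: primary fermentation (finishes hour 22, plus 3-hour gap → hour 25); chilling (finishes hour 14); the boil (finishes hour 9). Taking the maximum gives a start of hour 25, and it finishes at 25 + 8 = hour 33.
All tasks are finished once the last one completes. Finish times: Lautering at 3, The boil at 9, Whirlpool at 16, Chilling at 14, Primary fermentation at 22, Conditioning at 33. The latest is hour 33.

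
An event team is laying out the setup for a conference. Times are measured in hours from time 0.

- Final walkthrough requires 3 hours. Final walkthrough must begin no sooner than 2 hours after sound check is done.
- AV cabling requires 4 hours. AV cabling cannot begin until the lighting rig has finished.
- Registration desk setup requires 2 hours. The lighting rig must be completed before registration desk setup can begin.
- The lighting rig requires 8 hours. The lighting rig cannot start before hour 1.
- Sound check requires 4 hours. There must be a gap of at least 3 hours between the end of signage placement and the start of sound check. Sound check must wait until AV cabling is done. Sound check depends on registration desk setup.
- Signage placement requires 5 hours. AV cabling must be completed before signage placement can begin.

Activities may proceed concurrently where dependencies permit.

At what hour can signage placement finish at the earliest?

After its own release at hour 1, the lighting rig can start at hour 1 and finishes at hour 9.
AV cabling cannot begin until the lighting rig (finishes hour 9). It runs from hour 9 to 9 + 4 = hour 13.
After AV cabling (finishes hour 13), signage placement can start at hour 13 and finishes at hour 18.

18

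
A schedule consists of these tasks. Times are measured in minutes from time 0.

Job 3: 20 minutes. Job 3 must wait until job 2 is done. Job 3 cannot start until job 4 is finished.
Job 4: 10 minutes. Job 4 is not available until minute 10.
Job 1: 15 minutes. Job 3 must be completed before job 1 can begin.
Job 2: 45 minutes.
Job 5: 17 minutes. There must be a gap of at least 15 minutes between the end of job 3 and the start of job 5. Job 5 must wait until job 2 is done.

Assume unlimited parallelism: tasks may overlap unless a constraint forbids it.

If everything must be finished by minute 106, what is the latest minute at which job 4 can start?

44

To finish by minute 106, job 1 (duration 15) must start no later than minute 91.
Nothing follows job 5; the deadline of minute 106 is its only limit. It must start by 106 − 17 = minute 89.
Job 3 feeds job 1 (must start by minute 91); job 5 (must start by minute 89, minus 15-minute gap → minute 74). Taking the minimum, job 3 must finish by minute 74 and start by 74 − 20 = minute 54.
Job 4 feeds into job 3 (must start by minute 54); so job 4 must finish by minute 54 and therefore start by minute 44.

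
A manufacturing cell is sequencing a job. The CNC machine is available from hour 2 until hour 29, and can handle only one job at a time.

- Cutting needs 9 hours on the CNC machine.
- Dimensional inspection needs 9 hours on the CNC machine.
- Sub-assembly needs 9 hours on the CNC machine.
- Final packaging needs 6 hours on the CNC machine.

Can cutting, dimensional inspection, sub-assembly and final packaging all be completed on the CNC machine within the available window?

The CNC machine window is 29 − 2 = 27 hours.
Running back to back, the jobs need 9 + 9 + 9 + 6 = 33 hours on the CNC machine.
Since 33 > 27, they cannot all fit.

No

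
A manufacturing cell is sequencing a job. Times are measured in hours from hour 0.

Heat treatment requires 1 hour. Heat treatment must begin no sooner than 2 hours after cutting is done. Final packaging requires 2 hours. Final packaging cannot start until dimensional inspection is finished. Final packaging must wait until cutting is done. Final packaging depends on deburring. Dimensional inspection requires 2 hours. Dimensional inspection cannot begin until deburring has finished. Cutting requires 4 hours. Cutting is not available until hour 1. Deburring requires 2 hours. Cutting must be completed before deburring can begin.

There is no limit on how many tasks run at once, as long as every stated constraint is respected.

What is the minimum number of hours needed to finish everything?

11

Cutting cannot begin until its own release at hour 1. It runs from hour 1 to 1 + 4 = hour 5.
After cutting (finishes hour 5, plus 2-hour gap → hour 7), heat treatment can start at hour 7 and finishes at hour 8.
Deburring cannot begin until cutting (finishes hour 5). It runs from hour 5 to 5 + 2 = hour 7.
Dimensional inspection cannot begin until deburring (finishes hour 7). It runs from hour 7 to 7 + 2 = hour 9.
Final packaging has to wait for dimensional inspection (finishes hour 9); cutting (finishes hour 5); deburring (finishes hour 7). The latest of these is hour 9, so final packaging runs hour 9 to 9 + 2 = hour 11.
All tasks are finished once the last one completes. Finish times: Cutting at 5, Deburring at 7, Heat treatment at 8, Dimensional inspection at 9, Final packaging at 11. The latest is hour 11.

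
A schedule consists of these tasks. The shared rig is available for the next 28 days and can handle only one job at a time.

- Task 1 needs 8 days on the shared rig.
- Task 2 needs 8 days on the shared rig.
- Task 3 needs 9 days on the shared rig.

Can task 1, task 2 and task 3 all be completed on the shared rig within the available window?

Running back to back, the jobs need 8 + 8 + 9 = 25 days on the shared rig.
Since 25 ≤ 28, they fit within the window.

Yes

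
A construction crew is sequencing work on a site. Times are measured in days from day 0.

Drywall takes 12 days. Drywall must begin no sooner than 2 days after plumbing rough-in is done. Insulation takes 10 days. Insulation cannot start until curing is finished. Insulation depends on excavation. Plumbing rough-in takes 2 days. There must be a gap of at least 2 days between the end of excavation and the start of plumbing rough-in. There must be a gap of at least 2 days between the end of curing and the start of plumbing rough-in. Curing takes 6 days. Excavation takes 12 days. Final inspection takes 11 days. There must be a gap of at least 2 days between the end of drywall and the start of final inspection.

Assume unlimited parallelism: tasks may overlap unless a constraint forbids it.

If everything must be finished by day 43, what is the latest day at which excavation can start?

Nothing follows final inspection; the deadline of day 43 is its only limit. It must start by 43 − 11 = day 32.
Drywall must finish before final inspection (must start by day 32, minus 2-day gap → day 30). With a 12-day duration, drywall must start by 30 − 12 = day 18.
Plumbing rough-in has to be done before drywall (must start by day 18, minus 2-day gap → day 16). That means finishing by day 16, i.e. starting by 16 − 2 = day 14.
Nothing follows insulation; the deadline of day 43 is its only limit. It must start by 43 − 10 = day 33.
Excavation feeds plumbing rough-in (must start by day 14, minus 2-day gap → day 12); insulation (must start by day 33). Taking the minimum, excavation must finish by day 12 and start by 12 − 12 = day 0.

0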